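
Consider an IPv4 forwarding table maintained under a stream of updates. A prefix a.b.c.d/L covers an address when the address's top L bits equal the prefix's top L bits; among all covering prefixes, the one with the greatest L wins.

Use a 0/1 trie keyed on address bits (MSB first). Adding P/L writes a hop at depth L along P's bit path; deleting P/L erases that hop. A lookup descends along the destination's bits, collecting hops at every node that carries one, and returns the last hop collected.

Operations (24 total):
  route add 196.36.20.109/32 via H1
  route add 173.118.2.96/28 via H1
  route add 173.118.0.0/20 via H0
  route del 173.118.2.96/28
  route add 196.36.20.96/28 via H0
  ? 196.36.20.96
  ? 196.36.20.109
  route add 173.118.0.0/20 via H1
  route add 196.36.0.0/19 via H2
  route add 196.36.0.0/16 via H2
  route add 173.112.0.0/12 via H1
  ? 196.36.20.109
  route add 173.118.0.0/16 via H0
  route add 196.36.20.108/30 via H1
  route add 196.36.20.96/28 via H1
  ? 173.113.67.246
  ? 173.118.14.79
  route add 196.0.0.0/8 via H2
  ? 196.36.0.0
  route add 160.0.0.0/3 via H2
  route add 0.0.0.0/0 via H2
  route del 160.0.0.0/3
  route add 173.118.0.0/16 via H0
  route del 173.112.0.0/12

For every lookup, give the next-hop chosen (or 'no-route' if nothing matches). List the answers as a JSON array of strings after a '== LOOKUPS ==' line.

Process each operation:
  + 196.36.20.109/32 (H1) depth=32
  + 173.118.2.96/28 (H1) depth=28
  + 173.118.0.0/20 (H0) depth=20
  - 173.118.2.96/28 clear@28
  + 196.36.20.96/28 (H0) depth=28
  ? 196.36.20.96  path d0:-→d1:-→d2:-→d3:-→d4:-→d5:-→d6:-→d7:-→d8:-→d9:-→d10:-→d11:-→d12:-→d13:-→d14:-→d15:-→d16:-→d17:-→d18:-→d19:-→d20:-→d21:-→d22:-→d23:-→d24:-→d25:-→d26:-→d27:-→d28:H0  best=H0
  ? 196.36.20.109  path d0:-→d1:-→d2:-→d3:-→d4:-→d5:-→d6:-→d7:-→d8:-→d9:-→d10:-→d11:-→d12:-→d13:-→d14:-→d15:-→d16:-→d17:-→d18:-→d19:-→d20:-→d21:-→d22:-→d23:-→d24:-→d25:-→d26:-→d27:-→d28:H0→d29:-→d30:-→d31:-→d32:H1  best=H1
  + 173.118.0.0/20 (H1) depth=20
  + 196.36.0.0/19 (H2) depth=19
  + 196.36.0.0/16 (H2) depth=16
  + 173.112.0.0/12 (H1) depth=12
  ? 196.36.20.109  path d0:-→d1:-→d2:-→d3:-→d4:-→d5:-→d6:-→d7:-→d8:-→d9:-→d10:-→d11:-→d12:-→d13:-→d14:-→d15:-→d16:H2→d17:-→d18:-→d19:H2→d20:-→d21:-→d22:-→d23:-→d24:-→d25:-→d26:-→d27:-→d28:H0→d29:-→d30:-→d31:-→d32:H1  best=H1
  + 173.118.0.0/16 (H0) depth=16
  + 196.36.20.108/30 (H1) depth=30
  + 196.36.20.96/28 (H1) depth=28
  ? 173.113.67.246  path d0:-→d1:-→d2:-→d3:-→d4:-→d5:-→d6:-→d7:-→d8:-→d9:-→d10:-→d11:-→d12:H1→d13:-  best=H1
  ? 173.118.14.79  path d0:-→d1:-→d2:-→d3:-→d4:-→d5:-→d6:-→d7:-→d8:-→d9:-→d10:-→d11:-→d12:H1→d13:-→d14:-→d15:-→d16:H0→d17:-→d18:-→d19:-→d20:H1  best=H1
  + 196.0.0.0/8 (H2) depth=8
  ? 196.36.0.0  path d0:-→d1:-→d2:-→d3:-→d4:-→d5:-→d6:-→d7:-→d8:H2→d9:-→d10:-→d11:-→d12:-→d13:-→d14:-→d15:-→d16:H2→d17:-→d18:-→d19:H2  best=H2
  + 160.0.0.0/3 (H2) depth=3
  + 0.0.0.0/0 (H2) depth=0
  - 160.0.0.0/3 clear@3
  + 173.118.0.0/16 (H0) depth=16
  - 173.112.0.0/12 clear@12

== LOOKUPS ==
["H0","H1","H1","H1","H1","H2"]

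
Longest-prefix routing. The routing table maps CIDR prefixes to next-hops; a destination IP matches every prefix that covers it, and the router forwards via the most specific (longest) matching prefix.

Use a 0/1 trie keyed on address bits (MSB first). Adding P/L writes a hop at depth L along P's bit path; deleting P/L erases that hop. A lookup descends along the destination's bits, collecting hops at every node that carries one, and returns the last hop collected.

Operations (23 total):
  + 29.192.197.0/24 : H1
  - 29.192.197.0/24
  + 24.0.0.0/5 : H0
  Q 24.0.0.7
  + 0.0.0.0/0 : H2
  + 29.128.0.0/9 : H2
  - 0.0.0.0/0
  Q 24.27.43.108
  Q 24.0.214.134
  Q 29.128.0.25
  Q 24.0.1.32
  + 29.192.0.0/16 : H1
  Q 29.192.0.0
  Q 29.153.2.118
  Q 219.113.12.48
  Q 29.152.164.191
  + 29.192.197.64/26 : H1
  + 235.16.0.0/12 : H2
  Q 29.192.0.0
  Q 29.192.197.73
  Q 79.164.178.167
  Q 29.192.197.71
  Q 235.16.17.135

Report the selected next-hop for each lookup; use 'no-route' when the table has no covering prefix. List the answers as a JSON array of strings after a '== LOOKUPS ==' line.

Apply in order:
  add 29.192.197.0/24 -> H1 at depth 24
  - 29.192.197.0/24 clear@24
  add 24.0.0.0/5 -> H0 at depth 5
  lookup 24.0.0.7: bits 00011 walk d0:-→d1:-→d2:-→d3:-→d4:-→d5:H0 -> H0
  add 0.0.0.0/0 -> H2 at depth 0
  add 29.128.0.0/9 -> H2 at depth 9
  - 0.0.0.0/0 clear@0
  lookup 24.27.43.108: bits 00011 walk d0:-→d1:-→d2:-→d3:-→d4:-→d5:H0 -> H0
  lookup 24.0.214.134: bits 00011 walk d0:-→d1:-→d2:-→d3:-→d4:-→d5:H0 -> H0
  lookup 29.128.0.25: bits 000111011 walk d0:-→d1:-→d2:-→d3:-→d4:-→d5:H0→d6:-→d7:-→d8:-→d9:H2 -> H2
  lookup 24.0.1.32: bits 00011 walk d0:-→d1:-→d2:-→d3:-→d4:-→d5:H0 -> H0
  add 29.192.0.0/16 -> H1 at depth 16
  lookup 29.192.0.0: bits 0001110111000000 walk d0:-→d1:-→d2:-→d3:-→d4:-→d5:H0→d6:-→d7:-→d8:-→d9:H2→d10:-→d11:-→d12:-→d13:-→d14:-→d15:-→d16:H1 -> H1
  lookup 29.153.2.118: bits 000111011 walk d0:-→d1:-→d2:-→d3:-→d4:-→d5:H0→d6:-→d7:-→d8:-→d9:H2 -> H2
  lookup 219.113.12.48: bits ε walk d0:- -> no-route
  lookup 29.152.164.191: bits 000111011 walk d0:-→d1:-→d2:-→d3:-→d4:-→d5:H0→d6:-→d7:-→d8:-→d9:H2 -> H2
  add 29.192.197.64/26 -> H1 at depth 26
  add 235.16.0.0/12 -> H2 at depth 12
  lookup 29.192.0.0: bits 0001110111000000 walk d0:-→d1:-→d2:-→d3:-→d4:-→d5:H0→d6:-→d7:-→d8:-→d9:H2→d10:-→d11:-→d12:-→d13:-→d14:-→d15:-→d16:H1 -> H1
  lookup 29.192.197.73: bits 00011101110000001100010101 walk d0:-→d1:-→d2:-→d3:-→d4:-→d5:H0→d6:-→d7:-→d8:-→d9:H2→d10:-→d11:-→d12:-→d13:-→d14:-→d15:-→d16:H1→d17:-→d18:-→d19:-→d20:-→d21:-→d22:-→d23:-→d24:-→d25:-→d26:H1 -> H1
  lookup 79.164.178.167: bits 0 walk d0:-→d1:- -> no-route
  lookup 29.192.197.71: bits 00011101110000001100010101 walk d0:-→d1:-→d2:-→d3:-→d4:-→d5:H0→d6:-→d7:-→d8:-→d9:H2→d10:-→d11:-→d12:-→d13:-→d14:-→d15:-→d16:H1→d17:-→d18:-→d19:-→d20:-→d21:-→d22:-→d23:-→d24:-→d25:-→d26:H1 -> H1
  lookup 235.16.17.135: bits 111010110001 walk d0:-→d1:-→d2:-→d3:-→d4:-→d5:-→d6:-→d7:-→d8:-→d9:-→d10:-→d11:-→d12:H2 -> H2

== LOOKUPS ==
["H0","H0","H0","H2","H0","H1","H2","no-route","H2","H1","H1","no-route","H1","H2"]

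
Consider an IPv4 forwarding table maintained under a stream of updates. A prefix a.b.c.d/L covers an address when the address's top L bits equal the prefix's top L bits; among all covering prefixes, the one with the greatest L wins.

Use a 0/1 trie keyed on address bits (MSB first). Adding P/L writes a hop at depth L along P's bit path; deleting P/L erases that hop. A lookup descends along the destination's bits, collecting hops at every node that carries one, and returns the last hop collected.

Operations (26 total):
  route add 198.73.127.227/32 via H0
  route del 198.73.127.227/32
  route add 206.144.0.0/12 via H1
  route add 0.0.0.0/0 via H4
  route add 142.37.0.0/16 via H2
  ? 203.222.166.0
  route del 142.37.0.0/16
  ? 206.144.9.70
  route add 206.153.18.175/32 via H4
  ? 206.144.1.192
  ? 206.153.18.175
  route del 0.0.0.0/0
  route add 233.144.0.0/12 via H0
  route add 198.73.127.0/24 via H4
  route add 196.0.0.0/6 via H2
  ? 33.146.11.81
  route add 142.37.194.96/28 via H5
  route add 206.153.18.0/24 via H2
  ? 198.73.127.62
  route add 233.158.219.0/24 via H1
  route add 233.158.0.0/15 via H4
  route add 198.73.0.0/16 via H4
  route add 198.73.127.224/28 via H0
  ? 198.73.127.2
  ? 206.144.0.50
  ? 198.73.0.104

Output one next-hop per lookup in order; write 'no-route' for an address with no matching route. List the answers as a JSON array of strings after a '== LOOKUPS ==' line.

Trace:
  add 198.73.127.227/32 -> H0 at depth 32
  del 198.73.127.227/32 (clear depth 32)
  add 206.144.0.0/12 -> H1 at depth 12
  add 0.0.0.0/0 -> H4 at depth 0
  add 142.37.0.0/16 -> H2 at depth 16
  lookup 203.222.166.0: bits 11001 walk d0:H4→d1:-→d2:-→d3:-→d4:-→d5:- -> H4
  del 142.37.0.0/16 (clear depth 16)
  lookup 206.144.9.70: bits 110011101001 walk d0:H4→d1:-→d2:-→d3:-→d4:-→d5:-→d6:-→d7:-→d8:-→d9:-→d10:-→d11:-→d12:H1 -> H1
  add 206.153.18.175/32 -> H4 at depth 32
  lookup 206.144.1.192: bits 110011101001 walk d0:H4→d1:-→d2:-→d3:-→d4:-→d5:-→d6:-→d7:-→d8:-→d9:-→d10:-→d11:-→d12:H1 -> H1
  lookup 206.153.18.175: bits 11001110100110010001001010101111 walk d0:H4→d1:-→d2:-→d3:-→d4:-→d5:-→d6:-→d7:-→d8:-→d9:-→d10:-→d11:-→d12:H1→d13:-→d14:-→d15:-→d16:-→d17:-→d18:-→d19:-→d20:-→d21:-→d22:-→d23:-→d24:-→d25:-→d26:-→d27:-→d28:-→d29:-→d30:-→d31:-→d32:H4 -> H4
  del 0.0.0.0/0 (clear depth 0)
  add 233.144.0.0/12 -> H0 at depth 12
  add 198.73.127.0/24 -> H4 at depth 24
  add 196.0.0.0/6 -> H2 at depth 6
  lookup 33.146.11.81: bits ε walk d0:- -> no-route
  add 142.37.194.96/28 -> H5 at depth 28
  add 206.153.18.0/24 -> H2 at depth 24
  lookup 198.73.127.62: bits 110001100100100101111111 walk d0:-→d1:-→d2:-→d3:-→d4:-→d5:-→d6:H2→d7:-→d8:-→d9:-→d10:-→d11:-→d12:-→d13:-→d14:-→d15:-→d16:-→d17:-→d18:-→d19:-→d20:-→d21:-→d22:-→d23:-→d24:H4 -> H4
  add 233.158.219.0/24 -> H1 at depth 24
  add 233.158.0.0/15 -> H4 at depth 15
  add 198.73.0.0/16 -> H4 at depth 16
  add 198.73.127.224/28 -> H0 at depth 28
  lookup 198.73.127.2: bits 110001100100100101111111 walk d0:-→d1:-→d2:-→d3:-→d4:-→d5:-→d6:H2→d7:-→d8:-→d9:-→d10:-→d11:-→d12:-→d13:-→d14:-→d15:-→d16:H4→d17:-→d18:-→d19:-→d20:-→d21:-→d22:-→d23:-→d24:H4 -> H4
  lookup 206.144.0.50: bits 110011101001 walk d0:-→d1:-→d2:-→d3:-→d4:-→d5:-→d6:-→d7:-→d8:-→d9:-→d10:-→d11:-→d12:H1 -> H1
  lookup 198.73.0.104: bits 11000110010010010 walk d0:-→d1:-→d2:-→d3:-→d4:-→d5:-→d6:H2→d7:-→d8:-→d9:-→d10:-→d11:-→d12:-→d13:-→d14:-→d15:-→d16:H4→d17:- -> H4

== LOOKUPS ==
["H4","H1","H1","H4","no-route","H4","H4","H1","H4"]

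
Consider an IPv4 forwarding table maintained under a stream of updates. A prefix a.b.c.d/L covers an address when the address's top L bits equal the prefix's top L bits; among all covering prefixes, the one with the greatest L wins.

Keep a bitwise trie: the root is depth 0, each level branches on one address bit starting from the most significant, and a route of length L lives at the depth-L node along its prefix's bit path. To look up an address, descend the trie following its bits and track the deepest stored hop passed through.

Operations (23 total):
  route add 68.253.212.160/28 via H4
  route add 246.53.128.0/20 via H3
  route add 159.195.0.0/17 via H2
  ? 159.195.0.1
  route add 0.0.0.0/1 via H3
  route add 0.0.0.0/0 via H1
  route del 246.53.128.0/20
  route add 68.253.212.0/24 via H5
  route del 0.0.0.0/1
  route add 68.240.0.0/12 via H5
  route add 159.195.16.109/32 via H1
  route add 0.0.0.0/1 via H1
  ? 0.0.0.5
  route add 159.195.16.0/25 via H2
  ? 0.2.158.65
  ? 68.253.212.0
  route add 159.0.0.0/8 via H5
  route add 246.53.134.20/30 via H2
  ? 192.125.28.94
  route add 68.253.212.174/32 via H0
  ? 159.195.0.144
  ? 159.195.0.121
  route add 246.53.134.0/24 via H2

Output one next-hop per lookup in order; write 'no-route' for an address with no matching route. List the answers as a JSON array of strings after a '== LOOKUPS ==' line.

Trace:
  + 68.253.212.160/28 (H4) depth=28
  + 246.53.128.0/20 (H3) depth=20
  + 159.195.0.0/17 (H2) depth=17
  ? 159.195.0.1  path d0:-→d1:-→d2:-→d3:-→d4:-→d5:-→d6:-→d7:-→d8:-→d9:-→d10:-→d11:-→d12:-→d13:-→d14:-→d15:-→d16:-→d17:H2  best=H2
  + 0.0.0.0/1 (H3) depth=1
  + 0.0.0.0/0 (H1) depth=0
  del 246.53.128.0/20 (clear depth 20)
  + 68.253.212.0/24 (H5) depth=24
  del 0.0.0.0/1 (clear depth 1)
  + 68.240.0.0/12 (H5) depth=12
  + 159.195.16.109/32 (H1) depth=32
  + 0.0.0.0/1 (H1) depth=1
  ? 0.0.0.5  path d0:H1→d1:H1  best=H1
  + 159.195.16.0/25 (H2) depth=25
  ? 0.2.158.65  path d0:H1→d1:H1  best=H1
  ? 68.253.212.0  path d0:H1→d1:H1→d2:-→d3:-→d4:-→d5:-→d6:-→d7:-→d8:-→d9:-→d10:-→d11:-→d12:H5→d13:-→d14:-→d15:-→d16:-→d17:-→d18:-→d19:-→d20:-→d21:-→d22:-→d23:-→d24:H5  best=H5
  + 159.0.0.0/8 (H5) depth=8
  + 246.53.134.20/30 (H2) depth=30
  ? 192.125.28.94  path d0:H1→d1:-→d2:-  best=H1
  + 68.253.212.174/32 (H0) depth=32
  ? 159.195.0.144  path d0:H1→d1:-→d2:-→d3:-→d4:-→d5:-→d6:-→d7:-→d8:H5→d9:-→d10:-→d11:-→d12:-→d13:-→d14:-→d15:-→d16:-→d17:H2→d18:-→d19:-  best=H2
  ? 159.195.0.121  path d0:H1→d1:-→d2:-→d3:-→d4:-→d5:-→d6:-→d7:-→d8:H5→d9:-→d10:-→d11:-→d12:-→d13:-→d14:-→d15:-→d16:-→d17:H2→d18:-→d19:-  best=H2
  + 246.53.134.0/24 (H2) depth=24

== LOOKUPS ==
["H2","H1","H1","H5","H1","H2","H2"]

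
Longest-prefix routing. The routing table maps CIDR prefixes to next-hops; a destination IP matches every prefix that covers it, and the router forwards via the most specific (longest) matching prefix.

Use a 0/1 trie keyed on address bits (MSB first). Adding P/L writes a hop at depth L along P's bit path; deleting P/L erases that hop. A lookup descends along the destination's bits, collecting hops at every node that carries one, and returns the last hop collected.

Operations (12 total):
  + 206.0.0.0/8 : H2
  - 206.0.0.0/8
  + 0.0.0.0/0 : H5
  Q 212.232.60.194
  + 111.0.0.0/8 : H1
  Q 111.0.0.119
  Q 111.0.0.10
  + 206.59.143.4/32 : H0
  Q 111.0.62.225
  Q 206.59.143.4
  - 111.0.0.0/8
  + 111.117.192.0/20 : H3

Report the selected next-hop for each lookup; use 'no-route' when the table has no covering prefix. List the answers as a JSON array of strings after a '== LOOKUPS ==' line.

Apply in order:
  add 206.0.0.0/8 -> H2 at depth 8
  - 206.0.0.0/8 clear@8
  add 0.0.0.0/0 -> H5 at depth 0
  lookup 212.232.60.194: bits 110 walk d0:H5→d1:-→d2:-→d3:- -> H5
  add 111.0.0.0/8 -> H1 at depth 8
  lookup 111.0.0.119: bits 01101111 walk d0:H5→d1:-→d2:-→d3:-→d4:-→d5:-→d6:-→d7:-→d8:H1 -> H1
  lookup 111.0.0.10: bits 01101111 walk d0:H5→d1:-→d2:-→d3:-→d4:-→d5:-→d6:-→d7:-→d8:H1 -> H1
  add 206.59.143.4/32 -> H0 at depth 32
  lookup 111.0.62.225: bits 01101111 walk d0:H5→d1:-→d2:-→d3:-→d4:-→d5:-→d6:-→d7:-→d8:H1 -> H1
  lookup 206.59.143.4: bits 11001110001110111000111100000100 walk d0:H5→d1:-→d2:-→d3:-→d4:-→d5:-→d6:-→d7:-→d8:-→d9:-→d10:-→d11:-→d12:-→d13:-→d14:-→d15:-→d16:-→d17:-→d18:-→d19:-→d20:-→d21:-→d22:-→d23:-→d24:-→d25:-→d26:-→d27:-→d28:-→d29:-→d30:-→d31:-→d32:H0 -> H0
  - 111.0.0.0/8 clear@8
  add 111.117.192.0/20 -> H3 at depth 20

== LOOKUPS ==
["H5","H1","H1","H1","H0"]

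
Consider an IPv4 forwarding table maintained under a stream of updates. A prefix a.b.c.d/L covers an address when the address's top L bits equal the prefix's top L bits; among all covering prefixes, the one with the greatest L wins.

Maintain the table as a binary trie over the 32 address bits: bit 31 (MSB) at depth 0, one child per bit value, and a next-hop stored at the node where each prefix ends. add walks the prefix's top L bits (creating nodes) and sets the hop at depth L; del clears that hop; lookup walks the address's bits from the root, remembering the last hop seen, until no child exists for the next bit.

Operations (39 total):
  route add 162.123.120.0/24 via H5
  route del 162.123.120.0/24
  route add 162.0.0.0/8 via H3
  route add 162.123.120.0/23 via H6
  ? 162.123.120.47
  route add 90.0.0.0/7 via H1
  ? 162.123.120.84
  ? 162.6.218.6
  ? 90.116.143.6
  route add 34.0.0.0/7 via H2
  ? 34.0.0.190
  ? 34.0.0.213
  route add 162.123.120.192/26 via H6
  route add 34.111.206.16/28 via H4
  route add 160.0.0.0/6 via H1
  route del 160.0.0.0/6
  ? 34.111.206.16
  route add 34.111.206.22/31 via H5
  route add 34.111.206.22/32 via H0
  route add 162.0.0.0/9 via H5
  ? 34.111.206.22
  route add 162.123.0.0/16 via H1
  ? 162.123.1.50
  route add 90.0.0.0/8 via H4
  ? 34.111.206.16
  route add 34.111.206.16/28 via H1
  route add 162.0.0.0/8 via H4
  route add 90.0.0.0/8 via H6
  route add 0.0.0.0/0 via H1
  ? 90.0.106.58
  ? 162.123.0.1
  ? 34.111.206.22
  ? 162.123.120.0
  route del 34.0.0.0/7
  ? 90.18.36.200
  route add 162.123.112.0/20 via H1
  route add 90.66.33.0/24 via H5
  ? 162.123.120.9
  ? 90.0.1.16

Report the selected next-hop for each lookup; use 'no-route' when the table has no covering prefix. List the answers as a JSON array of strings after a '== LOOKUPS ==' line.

Process each operation:
  add 162.123.120.0/24 -> H5 at depth 24
  del 162.123.120.0/24 (clear depth 24)
  add 162.0.0.0/8 -> H3 at depth 8
  add 162.123.120.0/23 -> H6 at depth 23
  Q 162.123.120.47: descend 101000100111101101111000 ; hops seen [H3,H6] ; pick H6
  add 90.0.0.0/7 -> H1 at depth 7
  Q 162.123.120.84: descend 101000100111101101111000 ; hops seen [H3,H6] ; pick H6
  Q 162.6.218.6: descend 101000100 ; hops seen [H3] ; pick H3
  Q 90.116.143.6: descend 0101101 ; hops seen [H1] ; pick H1
  add 34.0.0.0/7 -> H2 at depth 7
  Q 34.0.0.190: descend 0010001 ; hops seen [H2] ; pick H2
  Q 34.0.0.213: descend 0010001 ; hops seen [H2] ; pick H2
  add 162.123.120.192/26 -> H6 at depth 26
  add 34.111.206.16/28 -> H4 at depth 28
  add 160.0.0.0/6 -> H1 at depth 6
  del 160.0.0.0/6 (clear depth 6)
  Q 34.111.206.16: descend 0010001001101111110011100001 ; hops seen [H2,H4] ; pick H4
  add 34.111.206.22/31 -> H5 at depth 31
  add 34.111.206.22/32 -> H0 at depth 32
  add 162.0.0.0/9 -> H5 at depth 9
  Q 34.111.206.22: descend 00100010011011111100111000010110 ; hops seen [H2,H4,H5,H0] ; pick H0
  add 162.123.0.0/16 -> H1 at depth 16
  Q 162.123.1.50: descend 10100010011110110 ; hops seen [H3,H5,H1] ; pick H1
  add 90.0.0.0/8 -> H4 at depth 8
  Q 34.111.206.16: descend 00100010011011111100111000010 ; hops seen [H2,H4] ; pick H4
  add 34.111.206.16/28 -> H1 at depth 28
  add 162.0.0.0/8 -> H4 at depth 8
  add 90.0.0.0/8 -> H6 at depth 8
  add 0.0.0.0/0 -> H1 at depth 0
  Q 90.0.106.58: descend 01011010 ; hops seen [H1,H1,H6] ; pick H6
  Q 162.123.0.1: descend 10100010011110110 ; hops seen [H1,H4,H5,H1] ; pick H1
  Q 34.111.206.22: descend 00100010011011111100111000010110 ; hops seen [H1,H2,H1,H5,H0] ; pick H0
  Q 162.123.120.0: descend 101000100111101101111000 ; hops seen [H1,H4,H5,H1,H6] ; pick H6
  del 34.0.0.0/7 (clear depth 7)
  Q 90.18.36.200: descend 01011010 ; hops seen [H1,H1,H6] ; pick H6
  add 162.123.112.0/20 -> H1 at depth 20
  add 90.66.33.0/24 -> H5 at depth 24
  Q 162.123.120.9: descend 101000100111101101111000 ; hops seen [H1,H4,H5,H1,H1,H6] ; pick H6
  Q 90.0.1.16: descend 010110100 ; hops seen [H1,H1,H6] ; pick H6

== LOOKUPS ==
["H6","H6","H3","H1","H2","H2","H4","H0","H1","H4","H6","H1","H0","H6","H6","H6","H6"]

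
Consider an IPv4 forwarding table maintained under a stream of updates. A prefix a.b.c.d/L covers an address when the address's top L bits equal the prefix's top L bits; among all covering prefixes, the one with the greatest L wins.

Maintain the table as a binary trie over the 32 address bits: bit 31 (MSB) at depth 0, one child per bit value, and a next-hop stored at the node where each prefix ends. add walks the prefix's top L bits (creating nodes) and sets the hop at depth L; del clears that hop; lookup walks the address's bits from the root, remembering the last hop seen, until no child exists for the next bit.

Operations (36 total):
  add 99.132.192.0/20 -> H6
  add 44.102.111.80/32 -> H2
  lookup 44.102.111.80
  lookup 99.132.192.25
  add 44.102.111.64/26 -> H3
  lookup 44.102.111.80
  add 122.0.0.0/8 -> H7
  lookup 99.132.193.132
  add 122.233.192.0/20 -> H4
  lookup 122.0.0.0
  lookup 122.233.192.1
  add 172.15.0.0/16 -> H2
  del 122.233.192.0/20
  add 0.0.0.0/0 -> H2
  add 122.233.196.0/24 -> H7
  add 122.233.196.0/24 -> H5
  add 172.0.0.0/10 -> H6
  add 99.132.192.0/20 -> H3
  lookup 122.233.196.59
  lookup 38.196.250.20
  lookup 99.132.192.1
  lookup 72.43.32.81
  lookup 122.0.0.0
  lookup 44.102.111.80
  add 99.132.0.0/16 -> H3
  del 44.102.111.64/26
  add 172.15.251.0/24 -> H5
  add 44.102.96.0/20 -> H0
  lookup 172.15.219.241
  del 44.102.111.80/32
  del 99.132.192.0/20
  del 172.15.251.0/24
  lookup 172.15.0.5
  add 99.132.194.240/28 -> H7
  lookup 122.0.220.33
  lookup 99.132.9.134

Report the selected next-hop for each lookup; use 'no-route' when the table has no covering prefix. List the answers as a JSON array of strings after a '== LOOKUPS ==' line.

Process each operation:
  add 99.132.192.0/20 -> H6 at depth 20
  add 44.102.111.80/32 -> H2 at depth 32
  Q 44.102.111.80: descend 00101100011001100110111101010000 ; hops seen [H2] ; pick H2
  Q 99.132.192.25: descend 01100011100001001100 ; hops seen [H6] ; pick H6
  add 44.102.111.64/26 -> H3 at depth 26
  Q 44.102.111.80: descend 00101100011001100110111101010000 ; hops seen [H3,H2] ; pick H2
  add 122.0.0.0/8 -> H7 at depth 8
  Q 99.132.193.132: descend 01100011100001001100 ; hops seen [H6] ; pick H6
  add 122.233.192.0/20 -> H4 at depth 20
  Q 122.0.0.0: descend 01111010 ; hops seen [H7] ; pick H7
  Q 122.233.192.1: descend 01111010111010011100 ; hops seen [H7,H4] ; pick H4
  add 172.15.0.0/16 -> H2 at depth 16
  del 122.233.192.0/20 (clear depth 20)
  add 0.0.0.0/0 -> H2 at depth 0
  add 122.233.196.0/24 -> H7 at depth 24
  add 122.233.196.0/24 -> H5 at depth 24
  add 172.0.0.0/10 -> H6 at depth 10
  add 99.132.192.0/20 -> H3 at depth 20
  Q 122.233.196.59: descend 011110101110100111000100 ; hops seen [H2,H7,H5] ; pick H5
  Q 38.196.250.20: descend 0010 ; hops seen [H2] ; pick H2
  Q 99.132.192.1: descend 01100011100001001100 ; hops seen [H2,H3] ; pick H3
  Q 72.43.32.81: descend 01 ; hops seen [H2] ; pick H2
  Q 122.0.0.0: descend 01111010 ; hops seen [H2,H7] ; pick H7
  Q 44.102.111.80: descend 00101100011001100110111101010000 ; hops seen [H2,H3,H2] ; pick H2
  add 99.132.0.0/16 -> H3 at depth 16
  del 44.102.111.64/26 (clear depth 26)
  add 172.15.251.0/24 -> H5 at depth 24
  add 44.102.96.0/20 -> H0 at depth 20
  Q 172.15.219.241: descend 101011000000111111 ; hops seen [H2,H6,H2] ; pick H2
  del 44.102.111.80/32 (clear depth 32)
  del 99.132.192.0/20 (clear depth 20)
  del 172.15.251.0/24 (clear depth 24)
  Q 172.15.0.5: descend 1010110000001111 ; hops seen [H2,H6,H2] ; pick H2
  add 99.132.194.240/28 -> H7 at depth 28
  Q 122.0.220.33: descend 01111010 ; hops seen [H2,H7] ; pick H7
  Q 99.132.9.134: descend 0110001110000100 ; hops seen [H2,H3] ; pick H3

== LOOKUPS ==
["H2","H6","H2","H6","H7","H4","H5","H2","H3","H2","H7","H2","H2","H2","H7","H3"]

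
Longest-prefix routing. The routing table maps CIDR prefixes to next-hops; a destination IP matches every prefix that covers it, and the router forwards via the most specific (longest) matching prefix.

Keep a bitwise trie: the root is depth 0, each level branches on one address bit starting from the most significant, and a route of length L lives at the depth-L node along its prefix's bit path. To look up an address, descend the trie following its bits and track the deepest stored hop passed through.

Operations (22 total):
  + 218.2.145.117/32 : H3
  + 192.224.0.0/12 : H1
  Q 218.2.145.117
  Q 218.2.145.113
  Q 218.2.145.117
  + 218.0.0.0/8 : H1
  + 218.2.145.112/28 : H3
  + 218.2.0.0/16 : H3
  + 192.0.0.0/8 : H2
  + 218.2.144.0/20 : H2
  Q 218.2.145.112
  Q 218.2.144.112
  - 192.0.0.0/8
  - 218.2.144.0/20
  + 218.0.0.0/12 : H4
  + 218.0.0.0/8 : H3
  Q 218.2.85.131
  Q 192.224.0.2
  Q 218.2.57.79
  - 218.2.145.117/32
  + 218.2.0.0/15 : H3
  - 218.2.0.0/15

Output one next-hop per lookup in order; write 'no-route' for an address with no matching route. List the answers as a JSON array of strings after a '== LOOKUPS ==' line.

Process each operation:
  add 218.2.145.117/32 -> H3 at depth 32
  add 192.224.0.0/12 -> H1 at depth 12
  Q 218.2.145.117: descend 11011010000000101001000101110101 ; hops seen [H3] ; pick H3
  Q 218.2.145.113: descend 11011010000000101001000101110 ; hops seen [∅] ; pick no-route
  Q 218.2.145.117: descend 11011010000000101001000101110101 ; hops seen [H3] ; pick H3
  add 218.0.0.0/8 -> H1 at depth 8
  add 218.2.145.112/28 -> H3 at depth 28
  add 218.2.0.0/16 -> H3 at depth 16
  add 192.0.0.0/8 -> H2 at depth 8
  add 218.2.144.0/20 -> H2 at depth 20
  Q 218.2.145.112: descend 11011010000000101001000101110 ; hops seen [H1,H3,H2,H3] ; pick H3
  Q 218.2.144.112: descend 11011010000000101001000 ; hops seen [H1,H3,H2] ; pick H2
  del 192.0.0.0/8 (clear depth 8)
  del 218.2.144.0/20 (clear depth 20)
  add 218.0.0.0/12 -> H4 at depth 12
  add 218.0.0.0/8 -> H3 at depth 8
  Q 218.2.85.131: descend 1101101000000010 ; hops seen [H3,H4,H3] ; pick H3
  Q 192.224.0.2: descend 110000001110 ; hops seen [H1] ; pick H1
  Q 218.2.57.79: descend 1101101000000010 ; hops seen [H3,H4,H3] ; pick H3
  del 218.2.145.117/32 (clear depth 32)
  add 218.2.0.0/15 -> H3 at depth 15
  del 218.2.0.0/15 (clear depth 15)

== LOOKUPS ==
["H3","no-route","H3","H3","H2","H3","H1","H3"]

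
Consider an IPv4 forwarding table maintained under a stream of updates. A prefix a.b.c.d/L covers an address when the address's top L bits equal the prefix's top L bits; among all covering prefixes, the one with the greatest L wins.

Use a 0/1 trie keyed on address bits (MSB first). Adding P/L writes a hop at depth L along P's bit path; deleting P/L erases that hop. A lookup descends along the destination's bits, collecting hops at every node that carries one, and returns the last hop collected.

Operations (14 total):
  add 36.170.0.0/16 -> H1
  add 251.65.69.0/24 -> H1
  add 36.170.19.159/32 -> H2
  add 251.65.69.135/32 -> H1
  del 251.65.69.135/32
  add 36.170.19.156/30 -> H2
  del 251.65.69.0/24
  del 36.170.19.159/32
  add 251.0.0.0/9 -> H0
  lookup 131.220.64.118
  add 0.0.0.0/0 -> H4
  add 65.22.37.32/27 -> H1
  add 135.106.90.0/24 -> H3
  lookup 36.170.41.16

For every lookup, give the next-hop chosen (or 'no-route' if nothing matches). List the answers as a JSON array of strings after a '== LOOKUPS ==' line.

Apply in order:
  + 36.170.0.0/16 (H1) depth=16
  + 251.65.69.0/24 (H1) depth=24
  + 36.170.19.159/32 (H2) depth=32
  + 251.65.69.135/32 (H1) depth=32
  del 251.65.69.135/32 (clear depth 32)
  + 36.170.19.156/30 (H2) depth=30
  del 251.65.69.0/24 (clear depth 24)
  del 36.170.19.159/32 (clear depth 32)
  + 251.0.0.0/9 (H0) depth=9
  Q 131.220.64.118: descend 1 ; hops seen [∅] ; pick no-route
  + 0.0.0.0/0 (H4) depth=0
  + 65.22.37.32/27 (H1) depth=27
  + 135.106.90.0/24 (H3) depth=24
  Q 36.170.41.16: descend 001001001010101000 ; hops seen [H4,H1] ; pick H1

== LOOKUPS ==
["no-route","H1"]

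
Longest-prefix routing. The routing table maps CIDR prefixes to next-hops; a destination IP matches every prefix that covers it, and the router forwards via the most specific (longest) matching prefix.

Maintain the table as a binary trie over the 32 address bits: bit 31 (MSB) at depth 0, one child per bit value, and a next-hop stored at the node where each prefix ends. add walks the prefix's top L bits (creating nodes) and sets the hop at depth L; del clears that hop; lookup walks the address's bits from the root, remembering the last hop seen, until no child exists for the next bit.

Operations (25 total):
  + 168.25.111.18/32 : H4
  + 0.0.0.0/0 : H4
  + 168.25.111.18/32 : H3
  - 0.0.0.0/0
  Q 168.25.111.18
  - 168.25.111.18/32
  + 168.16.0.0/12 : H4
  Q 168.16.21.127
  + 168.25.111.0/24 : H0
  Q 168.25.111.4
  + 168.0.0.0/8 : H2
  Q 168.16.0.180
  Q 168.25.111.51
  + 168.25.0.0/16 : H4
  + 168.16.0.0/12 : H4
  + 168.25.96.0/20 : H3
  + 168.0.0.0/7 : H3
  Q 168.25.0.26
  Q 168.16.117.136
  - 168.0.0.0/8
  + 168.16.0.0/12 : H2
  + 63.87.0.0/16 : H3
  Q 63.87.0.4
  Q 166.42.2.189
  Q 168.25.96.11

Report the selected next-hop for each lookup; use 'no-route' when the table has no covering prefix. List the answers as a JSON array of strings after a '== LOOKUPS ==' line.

Trace:
  + 168.25.111.18/32 (H4) depth=32
  + 0.0.0.0/0 (H4) depth=0
  + 168.25.111.18/32 (H3) depth=32
  - 0.0.0.0/0 clear@0
  lookup 168.25.111.18: bits 10101000000110010110111100010010 walk d0:-→d1:-→d2:-→d3:-→d4:-→d5:-→d6:-→d7:-→d8:-→d9:-→d10:-→d11:-→d12:-→d13:-→d14:-→d15:-→d16:-→d17:-→d18:-→d19:-→d20:-→d21:-→d22:-→d23:-→d24:-→d25:-→d26:-→d27:-→d28:-→d29:-→d30:-→d31:-→d32:H3 -> H3
  - 168.25.111.18/32 clear@32
  + 168.16.0.0/12 (H4) depth=12
  lookup 168.16.21.127: bits 101010000001 walk d0:-→d1:-→d2:-→d3:-→d4:-→d5:-→d6:-→d7:-→d8:-→d9:-→d10:-→d11:-→d12:H4 -> H4
  + 168.25.111.0/24 (H0) depth=24
  lookup 168.25.111.4: bits 101010000001100101101111000 walk d0:-→d1:-→d2:-→d3:-→d4:-→d5:-→d6:-→d7:-→d8:-→d9:-→d10:-→d11:-→d12:H4→d13:-→d14:-→d15:-→d16:-→d17:-→d18:-→d19:-→d20:-→d21:-→d22:-→d23:-→d24:H0→d25:-→d26:-→d27:- -> H0
  + 168.0.0.0/8 (H2) depth=8
  lookup 168.16.0.180: bits 101010000001 walk d0:-→d1:-→d2:-→d3:-→d4:-→d5:-→d6:-→d7:-→d8:H2→d9:-→d10:-→d11:-→d12:H4 -> H4
  lookup 168.25.111.51: bits 10101000000110010110111100 walk d0:-→d1:-→d2:-→d3:-→d4:-→d5:-→d6:-→d7:-→d8:H2→d9:-→d10:-→d11:-→d12:H4→d13:-→d14:-→d15:-→d16:-→d17:-→d18:-→d19:-→d20:-→d21:-→d22:-→d23:-→d24:H0→d25:-→d26:- -> H0
  + 168.25.0.0/16 (H4) depth=16
  + 168.16.0.0/12 (H4) depth=12
  + 168.25.96.0/20 (H3) depth=20
  + 168.0.0.0/7 (H3) depth=7
  lookup 168.25.0.26: bits 10101000000110010 walk d0:-→d1:-→d2:-→d3:-→d4:-→d5:-→d6:-→d7:H3→d8:H2→d9:-→d10:-→d11:-→d12:H4→d13:-→d14:-→d15:-→d16:H4→d17:- -> H4
  lookup 168.16.117.136: bits 101010000001 walk d0:-→d1:-→d2:-→d3:-→d4:-→d5:-→d6:-→d7:H3→d8:H2→d9:-→d10:-→d11:-→d12:H4 -> H4
  - 168.0.0.0/8 clear@8
  + 168.16.0.0/12 (H2) depth=12
  + 63.87.0.0/16 (H3) depth=16
  lookup 63.87.0.4: bits 0011111101010111 walk d0:-→d1:-→d2:-→d3:-→d4:-→d5:-→d6:-→d7:-→d8:-→d9:-→d10:-→d11:-→d12:-→d13:-→d14:-→d15:-→d16:H3 -> H3
  lookup 166.42.2.189: bits 1010 walk d0:-→d1:-→d2:-→d3:-→d4:- -> no-route
  lookup 168.25.96.11: bits 10101000000110010110 walk d0:-→d1:-→d2:-→d3:-→d4:-→d5:-→d6:-→d7:H3→d8:-→d9:-→d10:-→d11:-→d12:H2→d13:-→d14:-→d15:-→d16:H4→d17:-→d18:-→d19:-→d20:H3 -> H3

== LOOKUPS ==
["H3","H4","H0","H4","H0","H4","H4","H3","no-route","H3"]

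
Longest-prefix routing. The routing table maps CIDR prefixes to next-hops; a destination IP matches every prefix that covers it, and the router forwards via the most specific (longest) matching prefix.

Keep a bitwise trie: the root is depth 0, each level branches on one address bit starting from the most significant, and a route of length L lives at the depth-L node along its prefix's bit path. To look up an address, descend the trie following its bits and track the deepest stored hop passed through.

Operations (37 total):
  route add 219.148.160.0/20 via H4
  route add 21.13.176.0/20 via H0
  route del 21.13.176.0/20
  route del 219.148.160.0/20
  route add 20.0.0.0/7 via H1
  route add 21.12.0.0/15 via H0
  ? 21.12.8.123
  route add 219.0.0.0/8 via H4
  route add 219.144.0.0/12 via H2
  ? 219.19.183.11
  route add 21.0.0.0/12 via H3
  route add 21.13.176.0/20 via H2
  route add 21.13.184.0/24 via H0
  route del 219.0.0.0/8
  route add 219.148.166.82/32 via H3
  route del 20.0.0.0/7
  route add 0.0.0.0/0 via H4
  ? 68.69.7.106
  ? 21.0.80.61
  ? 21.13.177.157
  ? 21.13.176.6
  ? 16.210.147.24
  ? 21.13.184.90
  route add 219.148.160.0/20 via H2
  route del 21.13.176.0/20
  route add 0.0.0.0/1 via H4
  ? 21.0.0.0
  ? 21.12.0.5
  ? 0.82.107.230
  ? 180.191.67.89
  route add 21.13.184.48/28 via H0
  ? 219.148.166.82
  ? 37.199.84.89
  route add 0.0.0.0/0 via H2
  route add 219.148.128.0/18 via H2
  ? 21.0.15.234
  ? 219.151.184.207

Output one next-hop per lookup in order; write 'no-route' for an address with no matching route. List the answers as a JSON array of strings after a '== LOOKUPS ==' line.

Process each operation:
  add 219.148.160.0/20 -> H4 at depth 20
  add 21.13.176.0/20 -> H0 at depth 20
  - 21.13.176.0/20 clear@20
  - 219.148.160.0/20 clear@20
  add 20.0.0.0/7 -> H1 at depth 7
  add 21.12.0.0/15 -> H0 at depth 15
  lookup 21.12.8.123: bits 000101010000110 walk d0:-→d1:-→d2:-→d3:-→d4:-→d5:-→d6:-→d7:H1→d8:-→d9:-→d10:-→d11:-→d12:-→d13:-→d14:-→d15:H0 -> H0
  add 219.0.0.0/8 -> H4 at depth 8
  add 219.144.0.0/12 -> H2 at depth 12
  lookup 219.19.183.11: bits 11011011 walk d0:-→d1:-→d2:-→d3:-→d4:-→d5:-→d6:-→d7:-→d8:H4 -> H4
  add 21.0.0.0/12 -> H3 at depth 12
  add 21.13.176.0/20 -> H2 at depth 20
  add 21.13.184.0/24 -> H0 at depth 24
  - 219.0.0.0/8 clear@8
  add 219.148.166.82/32 -> H3 at depth 32
  - 20.0.0.0/7 clear@7
  add 0.0.0.0/0 -> H4 at depth 0
  lookup 68.69.7.106: bits 0 walk d0:H4→d1:- -> H4
  lookup 21.0.80.61: bits 000101010000 walk d0:H4→d1:-→d2:-→d3:-→d4:-→d5:-→d6:-→d7:-→d8:-→d9:-→d10:-→d11:-→d12:H3 -> H3
  lookup 21.13.177.157: bits 00010101000011011011 walk d0:H4→d1:-→d2:-→d3:-→d4:-→d5:-→d6:-→d7:-→d8:-→d9:-→d10:-→d11:-→d12:H3→d13:-→d14:-→d15:H0→d16:-→d17:-→d18:-→d19:-→d20:H2 -> H2
  lookup 21.13.176.6: bits 00010101000011011011 walk d0:H4→d1:-→d2:-→d3:-→d4:-→d5:-→d6:-→d7:-→d8:-→d9:-→d10:-→d11:-→d12:H3→d13:-→d14:-→d15:H0→d16:-→d17:-→d18:-→d19:-→d20:H2 -> H2
  lookup 16.210.147.24: bits 00010 walk d0:H4→d1:-→d2:-→d3:-→d4:-→d5:- -> H4
  lookup 21.13.184.90: bits 000101010000110110111000 walk d0:H4→d1:-→d2:-→d3:-→d4:-→d5:-→d6:-→d7:-→d8:-→d9:-→d10:-→d11:-→d12:H3→d13:-→d14:-→d15:H0→d16:-→d17:-→d18:-→d19:-→d20:H2→d21:-→d22:-→d23:-→d24:H0 -> H0
  add 219.148.160.0/20 -> H2 at depth 20
  - 21.13.176.0/20 clear@20
  add 0.0.0.0/1 -> H4 at depth 1
  lookup 21.0.0.0: bits 000101010000 walk d0:H4→d1:H4→d2:-→d3:-→d4:-→d5:-→d6:-→d7:-→d8:-→d9:-→d10:-→d11:-→d12:H3 -> H3
  lookup 21.12.0.5: bits 000101010000110 walk d0:H4→d1:H4→d2:-→d3:-→d4:-→d5:-→d6:-→d7:-→d8:-→d9:-→d10:-→d11:-→d12:H3→d13:-→d14:-→d15:H0 -> H0
  lookup 0.82.107.230: bits 000 walk d0:H4→d1:H4→d2:-→d3:- -> H4
  lookup 180.191.67.89: bits 1 walk d0:H4→d1:- -> H4
  add 21.13.184.48/28 -> H0 at depth 28
  lookup 219.148.166.82: bits 11011011100101001010011001010010 walk d0:H4→d1:-→d2:-→d3:-→d4:-→d5:-→d6:-→d7:-→d8:-→d9:-→d10:-→d11:-→d12:H2→d13:-→d14:-→d15:-→d16:-→d17:-→d18:-→d19:-→d20:H2→d21:-→d22:-→d23:-→d24:-→d25:-→d26:-→d27:-→d28:-→d29:-→d30:-→d31:-→d32:H3 -> H3
  lookup 37.199.84.89: bits 00 walk d0:H4→d1:H4→d2:- -> H4
  add 0.0.0.0/0 -> H2 at depth 0
  add 219.148.128.0/18 -> H2 at depth 18
  lookup 21.0.15.234: bits 000101010000 walk d0:H2→d1:H4→d2:-→d3:-→d4:-→d5:-→d6:-→d7:-→d8:-→d9:-→d10:-→d11:-→d12:H3 -> H3
  lookup 219.151.184.207: bits 11011011100101 walk d0:H2→d1:-→d2:-→d3:-→d4:-→d5:-→d6:-→d7:-→d8:-→d9:-→d10:-→d11:-→d12:H2→d13:-→d14:- -> H2

== LOOKUPS ==
["H0","H4","H4","H3","H2","H2","H4","H0","H3","H0","H4","H4","H3","H4","H3","H2"]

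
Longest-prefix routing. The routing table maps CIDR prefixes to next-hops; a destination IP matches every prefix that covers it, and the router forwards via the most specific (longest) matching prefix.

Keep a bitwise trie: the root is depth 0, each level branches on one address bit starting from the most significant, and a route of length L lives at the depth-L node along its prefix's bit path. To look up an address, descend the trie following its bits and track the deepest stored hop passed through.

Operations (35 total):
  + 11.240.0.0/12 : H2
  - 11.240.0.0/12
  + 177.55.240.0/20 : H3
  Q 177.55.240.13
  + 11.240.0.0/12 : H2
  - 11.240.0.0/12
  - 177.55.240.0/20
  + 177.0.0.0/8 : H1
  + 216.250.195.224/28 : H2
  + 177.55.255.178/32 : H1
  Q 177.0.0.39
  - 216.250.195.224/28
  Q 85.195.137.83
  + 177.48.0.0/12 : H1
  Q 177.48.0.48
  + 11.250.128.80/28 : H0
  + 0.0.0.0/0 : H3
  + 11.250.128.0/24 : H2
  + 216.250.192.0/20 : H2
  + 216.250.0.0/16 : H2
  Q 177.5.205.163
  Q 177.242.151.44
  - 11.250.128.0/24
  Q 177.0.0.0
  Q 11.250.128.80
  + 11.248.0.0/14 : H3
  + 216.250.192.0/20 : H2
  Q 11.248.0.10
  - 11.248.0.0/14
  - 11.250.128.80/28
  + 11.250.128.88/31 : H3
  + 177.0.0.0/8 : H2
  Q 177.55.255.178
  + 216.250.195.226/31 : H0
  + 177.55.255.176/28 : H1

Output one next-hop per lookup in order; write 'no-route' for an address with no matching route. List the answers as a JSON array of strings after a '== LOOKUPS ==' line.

Apply in order:
  + 11.240.0.0/12 (H2) depth=12
  - 11.240.0.0/12 clear@12
  + 177.55.240.0/20 (H3) depth=20
  Q 177.55.240.13: descend 10110001001101111111 ; hops seen [H3] ; pick H3
  + 11.240.0.0/12 (H2) depth=12
  - 11.240.0.0/12 clear@12
  - 177.55.240.0/20 clear@20
  + 177.0.0.0/8 (H1) depth=8
  + 216.250.195.224/28 (H2) depth=28
  + 177.55.255.178/32 (H1) depth=32
  Q 177.0.0.39: descend 1011000100 ; hops seen [H1] ; pick H1
  - 216.250.195.224/28 clear@28
  Q 85.195.137.83: descend 0 ; hops seen [∅] ; pick no-route
  + 177.48.0.0/12 (H1) depth=12
  Q 177.48.0.48: descend 1011000100110 ; hops seen [H1,H1] ; pick H1
  + 11.250.128.80/28 (H0) depth=28
  + 0.0.0.0/0 (H3) depth=0
  + 11.250.128.0/24 (H2) depth=24
  + 216.250.192.0/20 (H2) depth=20
  + 216.250.0.0/16 (H2) depth=16
  Q 177.5.205.163: descend 1011000100 ; hops seen [H3,H1] ; pick H1
  Q 177.242.151.44: descend 10110001 ; hops seen [H3,H1] ; pick H1
  - 11.250.128.0/24 clear@24
  Q 177.0.0.0: descend 1011000100 ; hops seen [H3,H1] ; pick H1
  Q 11.250.128.80: descend 0000101111111010100000000101 ; hops seen [H3,H0] ; pick H0
  + 11.248.0.0/14 (H3) depth=14
  + 216.250.192.0/20 (H2) depth=20
  Q 11.248.0.10: descend 00001011111110 ; hops seen [H3,H3] ; pick H3
  - 11.248.0.0/14 clear@14
  - 11.250.128.80/28 clear@28
  + 11.250.128.88/31 (H3) depth=31
  + 177.0.0.0/8 (H2) depth=8
  Q 177.55.255.178: descend 10110001001101111111111110110010 ; hops seen [H3,H2,H1,H1] ; pick H1
  + 216.250.195.226/31 (H0) depth=31
  + 177.55.255.176/28 (H1) depth=28

== LOOKUPS ==
["H3","H1","no-route","H1","H1","H1","H1","H0","H3","H1"]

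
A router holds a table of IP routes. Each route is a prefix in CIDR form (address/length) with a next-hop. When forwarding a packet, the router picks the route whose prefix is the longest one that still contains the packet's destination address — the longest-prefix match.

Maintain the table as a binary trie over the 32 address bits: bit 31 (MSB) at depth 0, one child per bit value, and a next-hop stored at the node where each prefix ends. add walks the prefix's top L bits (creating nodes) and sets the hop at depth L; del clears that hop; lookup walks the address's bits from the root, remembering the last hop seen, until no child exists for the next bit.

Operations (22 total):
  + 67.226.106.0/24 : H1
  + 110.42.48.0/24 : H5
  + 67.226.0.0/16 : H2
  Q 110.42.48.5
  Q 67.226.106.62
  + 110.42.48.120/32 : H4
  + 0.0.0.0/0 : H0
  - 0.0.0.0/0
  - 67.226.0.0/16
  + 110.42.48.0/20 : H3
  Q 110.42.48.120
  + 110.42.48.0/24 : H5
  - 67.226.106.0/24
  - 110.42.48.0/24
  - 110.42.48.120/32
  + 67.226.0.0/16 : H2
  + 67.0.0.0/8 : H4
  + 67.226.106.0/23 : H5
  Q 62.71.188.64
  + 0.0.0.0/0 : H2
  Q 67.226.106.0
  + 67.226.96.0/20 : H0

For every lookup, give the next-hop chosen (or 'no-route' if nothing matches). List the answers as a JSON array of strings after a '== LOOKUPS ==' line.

Process each operation:
  add 67.226.106.0/24 -> H1 at depth 24
  add 110.42.48.0/24 -> H5 at depth 24
  add 67.226.0.0/16 -> H2 at depth 16
  Q 110.42.48.5: descend 011011100010101000110000 ; hops seen [H5] ; pick H5
  Q 67.226.106.62: descend 010000111110001001101010 ; hops seen [H2,H1] ; pick H1
  add 110.42.48.120/32 -> H4 at depth 32
  add 0.0.0.0/0 -> H0 at depth 0
  del 0.0.0.0/0 (clear depth 0)
  del 67.226.0.0/16 (clear depth 16)
  add 110.42.48.0/20 -> H3 at depth 20
  Q 110.42.48.120: descend 01101110001010100011000001111000 ; hops seen [H3,H5,H4] ; pick H4
  add 110.42.48.0/24 -> H5 at depth 24
  del 67.226.106.0/24 (clear depth 24)
  del 110.42.48.0/24 (clear depth 24)
  del 110.42.48.120/32 (clear depth 32)
  add 67.226.0.0/16 -> H2 at depth 16
  add 67.0.0.0/8 -> H4 at depth 8
  add 67.226.106.0/23 -> H5 at depth 23
  Q 62.71.188.64: descend 0 ; hops seen [∅] ; pick no-route
  add 0.0.0.0/0 -> H2 at depth 0
  Q 67.226.106.0: descend 010000111110001001101010 ; hops seen [H2,H4,H2,H5] ; pick H5
  add 67.226.96.0/20 -> H0 at depth 20

== LOOKUPS ==
["H5","H1","H4","no-route","H5"]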